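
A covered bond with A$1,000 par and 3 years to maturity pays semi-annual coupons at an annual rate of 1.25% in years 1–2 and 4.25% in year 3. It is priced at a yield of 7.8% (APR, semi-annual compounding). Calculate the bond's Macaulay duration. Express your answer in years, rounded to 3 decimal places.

2.942 years

Periodic yield y = 0.039. Discount each cash flow and weight by its period:
  t   CF        PV=CF/(1+0.039)^t    t·PV
  1         6.25         6.0154         6.0154
  2         6.25         5.7896        11.5792
  3         6.25         5.5723        16.7169
  4         6.25         5.3631        21.4525
  5        21.25        17.5502        87.7508
  6     1,021.25       811.7808     4,870.6849
  Σ                    852.0714     5,014.1997
Price P = Σ PV = 852.0714.
Macaulay duration = Σ(t·PV) / P = 5,014.1997 / 852.0714 = 5.88472 half-year periods.
In years: 5.88472 / 2 = 2.94236 years.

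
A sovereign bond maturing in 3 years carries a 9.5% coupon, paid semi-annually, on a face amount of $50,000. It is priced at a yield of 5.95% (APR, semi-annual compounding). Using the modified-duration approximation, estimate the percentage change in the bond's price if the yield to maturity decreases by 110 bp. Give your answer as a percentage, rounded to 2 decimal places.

+2.88%

Periodic yield y = 0.02975. Modified duration first:
  t   CF        PV=CF/(1+0.02975)^t    t·PV
  1     2,375.00     2,306.3850     2,306.3850
  2     2,375.00     2,239.7524     4,479.5048
  3     2,375.00     2,175.0448     6,525.1345
  4     2,375.00     2,112.2067     8,448.8267
  5     2,375.00     2,051.1840    10,255.9198
  6    52,375.00    43,927.1707   263,563.0245
  Σ                 54,811.7437   295,578.7953
P = 54,811.7437; D_Mac = 5.39262 half-year periods = 2.69631 yrs; D_mod = 2.69631/(1+0.02975) = 2.61841 yrs.
ΔP/P ≈ -D_mod · Δy = -2.61841 × (-0.011) = +0.028803 = +2.8803%.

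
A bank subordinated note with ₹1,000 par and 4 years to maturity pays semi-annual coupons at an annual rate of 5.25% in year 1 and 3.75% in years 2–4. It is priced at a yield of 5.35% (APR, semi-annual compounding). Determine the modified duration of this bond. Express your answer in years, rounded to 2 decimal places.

Periodic yield y = 0.02675. First find Macaulay duration:
  t   CF        PV=CF/(1+0.02675)^t    t·PV
  1        26.25        25.5661        25.5661
  2        26.25        24.9000        49.8001
  3        18.75        17.3224        51.9671
  4        18.75        16.8711        67.4842
  5        18.75        16.4315        82.1576
  6        18.75        16.0034        96.0206
  7        18.75        15.5865       109.1054
  8     1,018.75       824.8024     6,598.4194
  Σ                    957.4834     7,080.5205
P = 957.4834; Macaulay duration = 7,080.5205 / 957.4834 = 7.39493 half-year periods = 3.69746 years.
Modified duration = D_Mac / (1 + y) = 3.69746 / 1.02675 = 3.60113 years.

3.60 years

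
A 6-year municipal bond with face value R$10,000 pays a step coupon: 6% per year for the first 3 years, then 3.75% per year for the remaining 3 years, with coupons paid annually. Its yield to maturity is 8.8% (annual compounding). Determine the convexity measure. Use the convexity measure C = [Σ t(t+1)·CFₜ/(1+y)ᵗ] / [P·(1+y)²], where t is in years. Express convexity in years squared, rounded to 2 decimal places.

With y = 0.088:
  t   CF        PV=CF/(1+0.088)^t    t·PV        t(t+1)·PV
  1       600.00       551.4706       551.4706       1,102.9412
  2       600.00       506.8663     1,013.7327       3,041.1981
  3       600.00       465.8698     1,397.6094       5,590.4377
  4       375.00       267.6182     1,070.4729       5,352.3645
  5       375.00       245.9726     1,229.8632       7,379.1790
  6    10,375.00     6,254.8188    37,528.9128     262,702.3898
  Σ                  8,292.6164    42,792.0616     285,168.5103
P = 8,292.6164.
Convexity = Σ t(t+1)·PV / [P·(1+y)²] = 285,168.5103 / (8,292.6164 × 1.183744) = 29.05041.

29.05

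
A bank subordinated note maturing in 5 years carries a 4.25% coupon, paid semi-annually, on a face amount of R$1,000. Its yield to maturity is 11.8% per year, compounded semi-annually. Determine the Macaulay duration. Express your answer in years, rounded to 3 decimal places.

4.458 years

Periodic yield y = 0.059. Discount each cash flow and weight by its period:
  t   CF        PV=CF/(1+0.059)^t    t·PV
  1        21.25        20.0661        20.0661
  2        21.25        18.9482        37.8963
  3        21.25        17.8925        53.6775
  4        21.25        16.8957        67.5826
  5        21.25        15.9544        79.7718
  6        21.25        15.0655        90.3929
  7        21.25        14.2261        99.5830
  8        21.25        13.4336       107.4685
  9        21.25        12.6851       114.1663
  10    1,021.25       575.6685     5,756.6850
  Σ                    720.8356     6,427.2901
Price P = Σ PV = 720.8356.
Macaulay duration = Σ(t·PV) / P = 6,427.2901 / 720.8356 = 8.91644 half-year periods.
In years: 8.91644 / 2 = 4.45822 years.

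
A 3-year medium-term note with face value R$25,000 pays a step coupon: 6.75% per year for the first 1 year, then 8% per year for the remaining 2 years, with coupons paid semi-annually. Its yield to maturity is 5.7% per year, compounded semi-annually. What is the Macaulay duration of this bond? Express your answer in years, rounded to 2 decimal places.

2.76 years

Periodic yield y = 0.0285. Discount each cash flow and weight by its period:
  t   CF        PV=CF/(1+0.0285)^t    t·PV
  1       843.75       820.3695       820.3695
  2       843.75       797.6368     1,595.2736
  3     1,000.00       919.1515     2,757.4546
  4     1,000.00       893.6816     3,574.7264
  5     1,000.00       868.9175     4,344.5873
  6    26,000.00    21,965.8277   131,794.9659
  Σ                 26,265.5845   144,887.3773
Price P = Σ PV = 26,265.5845.
Macaulay duration = Σ(t·PV) / P = 144,887.3773 / 26,265.5845 = 5.51624 half-year periods.
In years: 5.51624 / 2 = 2.75812 years.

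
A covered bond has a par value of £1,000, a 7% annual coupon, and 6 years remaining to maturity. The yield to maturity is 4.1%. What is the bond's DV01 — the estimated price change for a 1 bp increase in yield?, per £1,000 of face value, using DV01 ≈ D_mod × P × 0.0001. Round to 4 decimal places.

£0.5718

Periodic yield y = 0.041.
  t   CF        PV=CF/(1+0.041)^t    t·PV
  1        70.00        67.2430        67.2430
  2        70.00        64.5947       129.1893
  3        70.00        62.0506       186.1517
  4        70.00        59.6067       238.4268
  5        70.00        57.2591       286.2954
  6     1,070.00       840.7742     5,044.6455
  Σ                  1,151.5283     5,951.9518
P = 1,151.5283; D_Mac = 5.16874 yrs; D_mod = 4.96517 yrs.
DV01 ≈ 4.96517 × 1,151.5283 × 0.0001 = 0.571753.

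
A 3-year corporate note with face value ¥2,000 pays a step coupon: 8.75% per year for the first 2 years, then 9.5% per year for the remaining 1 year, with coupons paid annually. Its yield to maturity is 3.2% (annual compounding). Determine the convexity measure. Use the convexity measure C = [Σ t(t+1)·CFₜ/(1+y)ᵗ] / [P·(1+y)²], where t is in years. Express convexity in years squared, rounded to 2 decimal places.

With y = 0.032:
  t   CF        PV=CF/(1+0.032)^t    t·PV        t(t+1)·PV
  1       175.00       169.5736       169.5736         339.1473
  2       175.00       164.3155       328.6311         985.8933
  3     2,190.00     1,992.5307     5,977.5921      23,910.3685
  Σ                  2,326.4199     6,475.7969      25,235.4090
P = 2,326.4199.
Convexity = Σ t(t+1)·PV / [P·(1+y)²] = 25,235.4090 / (2,326.4199 × 1.065024) = 10.18504.

10.19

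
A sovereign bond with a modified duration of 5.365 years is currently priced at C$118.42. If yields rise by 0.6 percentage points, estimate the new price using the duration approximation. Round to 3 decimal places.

C$114.608

Duration approximation: ΔP/P ≈ -D_mod · Δy = -5.365 × (+0.006) = -0.032190.
New price ≈ 118.42 × (1 - 0.032190) = 114.6080602.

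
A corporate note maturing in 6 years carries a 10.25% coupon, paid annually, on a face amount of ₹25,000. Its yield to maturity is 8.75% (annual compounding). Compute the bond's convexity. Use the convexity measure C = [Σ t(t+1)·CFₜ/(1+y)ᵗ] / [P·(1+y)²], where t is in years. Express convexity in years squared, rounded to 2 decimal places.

26.25

With y = 0.0875:
  t   CF        PV=CF/(1+0.0875)^t    t·PV        t(t+1)·PV
  1     2,562.50     2,356.3218     2,356.3218       4,712.6437
  2     2,562.50     2,166.7327     4,333.4655      13,000.3964
  3     2,562.50     1,992.3979     5,977.1937      23,908.7749
  4     2,562.50     1,832.0900     7,328.3601      36,641.8006
  5     2,562.50     1,684.6805     8,423.4024      50,540.4146
  6    27,562.50    16,662.6094    99,975.6562     699,829.5935
  Σ                 26,694.8324   128,394.3998     828,633.6237
P = 26,694.8324.
Convexity = Σ t(t+1)·PV / [P·(1+y)²] = 828,633.6237 / (26,694.8324 × 1.182656) = 26.24683.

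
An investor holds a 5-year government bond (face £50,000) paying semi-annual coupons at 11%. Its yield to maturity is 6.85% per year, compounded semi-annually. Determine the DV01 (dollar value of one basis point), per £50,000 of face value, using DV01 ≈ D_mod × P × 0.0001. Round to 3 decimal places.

Periodic yield y = 0.03425.
  t   CF        PV=CF/(1+0.03425)^t    t·PV
  1     2,750.00     2,658.9316     2,658.9316
  2     2,750.00     2,570.8790     5,141.7580
  3     2,750.00     2,485.7423     7,457.2269
  4     2,750.00     2,403.4250     9,613.7000
  5     2,750.00     2,323.8337    11,619.1685
  6     2,750.00     2,246.8781    13,481.2688
  7     2,750.00     2,172.4710    15,207.2970
  8     2,750.00     2,100.5279    16,804.2233
  9     2,750.00     2,030.9673    18,278.7056
  10   52,750.00    37,667.5322   376,675.3221
  Σ                 58,661.1881   476,937.6017
P = 58,661.1881; D_Mac = 8.13038 half-year periods = 4.06519 yrs; D_mod = 3.93057 yrs.
DV01 ≈ 3.93057 × 58,661.1881 × 0.0001 = 23.057172.

£23.057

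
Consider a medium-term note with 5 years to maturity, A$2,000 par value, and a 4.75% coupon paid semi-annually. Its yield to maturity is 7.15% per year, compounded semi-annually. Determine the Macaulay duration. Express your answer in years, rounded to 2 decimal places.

Periodic yield y = 0.03575. Discount each cash flow and weight by its period:
  t   CF        PV=CF/(1+0.03575)^t    t·PV
  1        47.50        45.8605        45.8605
  2        47.50        44.2776        88.5551
  3        47.50        42.7493       128.2478
  4        47.50        41.2737       165.0950
  5        47.50        39.8491       199.2457
  6        47.50        38.4737       230.8422
  7        47.50        37.1457       260.0202
  8        47.50        35.8636       286.9089
  9        47.50        34.6257       311.6317
  10    2,047.50     1,441.0349    14,410.3487
  Σ                  1,801.1539    16,126.7558
Price P = Σ PV = 1,801.1539.
Macaulay duration = Σ(t·PV) / P = 16,126.7558 / 1,801.1539 = 8.95357 half-year periods.
In years: 8.95357 / 2 = 4.47678 years.

4.48 years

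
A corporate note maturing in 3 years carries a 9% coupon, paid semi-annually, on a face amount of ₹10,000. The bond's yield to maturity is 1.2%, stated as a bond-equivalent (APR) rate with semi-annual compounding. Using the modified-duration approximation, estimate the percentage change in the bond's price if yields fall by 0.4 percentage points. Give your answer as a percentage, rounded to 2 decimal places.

Periodic yield y = 0.006. Modified duration first:
  t   CF        PV=CF/(1+0.006)^t    t·PV
  1       450.00       447.3161       447.3161
  2       450.00       444.6482       889.2964
  3       450.00       441.9962     1,325.9887
  4       450.00       439.3601     1,757.4403
  5       450.00       436.7396     2,183.6982
  6    10,450.00    10,081.5755    60,489.4529
  Σ                 12,291.6358    67,093.1926
P = 12,291.6358; D_Mac = 5.45844 half-year periods = 2.72922 yrs; D_mod = 2.72922/(1+0.006) = 2.71294 yrs.
ΔP/P ≈ -D_mod · Δy = -2.71294 × (-0.004) = +0.010852 = +1.0852%.

+1.09%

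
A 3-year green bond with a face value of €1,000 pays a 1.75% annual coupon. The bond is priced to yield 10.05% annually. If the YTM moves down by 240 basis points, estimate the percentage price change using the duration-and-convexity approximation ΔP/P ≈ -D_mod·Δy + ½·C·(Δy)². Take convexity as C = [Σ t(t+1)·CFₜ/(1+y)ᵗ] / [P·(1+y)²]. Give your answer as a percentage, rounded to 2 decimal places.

+6.69%

With y = 0.1005:
  t   CF        PV=CF/(1+0.1005)^t    t·PV        t(t+1)·PV
  1        17.50        15.9019        15.9019          31.8037
  2        17.50        14.4497        28.8993          86.6980
  3     1,017.50       763.4213     2,290.2639       9,161.0557
  Σ                    793.7728     2,335.0651       9,279.5574
P = 793.7728; D_Mac = 2.94173 yrs; D_mod = 2.67308 yrs; C = 9.65275.
Duration effect: -2.67308 × (-0.024) = +0.064154
Convexity effect: 0.5 × 9.65275 × (-0.024)² = +0.0027800
ΔP/P ≈ +0.064154 + 0.0027800 = +0.066934 = +6.6934%.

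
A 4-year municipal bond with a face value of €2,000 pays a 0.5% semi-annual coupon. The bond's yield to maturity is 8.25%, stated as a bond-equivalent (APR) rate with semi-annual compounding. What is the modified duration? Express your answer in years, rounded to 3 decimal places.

3.801 years

Periodic yield y = 0.04125. First find Macaulay duration:
  t   CF        PV=CF/(1+0.04125)^t    t·PV
  1         5.00         4.8019         4.8019
  2         5.00         4.6117         9.2234
  3         5.00         4.4290        13.2870
  4         5.00         4.2535        17.0141
  5         5.00         4.0850        20.4251
  6         5.00         3.9232        23.5392
  7         5.00         3.7678        26.3744
  8     2,005.00     1,451.0229    11,608.1831
  Σ                  1,480.8950    11,722.8482
P = 1,480.8950; Macaulay duration = 11,722.8482 / 1,480.8950 = 7.91606 half-year periods = 3.95803 years.
Modified duration = D_Mac / (1 + y) = 3.95803 / 1.04125 = 3.80123 years.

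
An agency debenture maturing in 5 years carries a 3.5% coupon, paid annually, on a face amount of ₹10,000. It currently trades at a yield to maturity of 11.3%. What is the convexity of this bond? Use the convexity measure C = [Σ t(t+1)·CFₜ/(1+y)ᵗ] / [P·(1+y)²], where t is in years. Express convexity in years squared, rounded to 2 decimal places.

With y = 0.113:
  t   CF        PV=CF/(1+0.113)^t    t·PV        t(t+1)·PV
  1       350.00       314.4654       314.4654         628.9308
  2       350.00       282.5386       565.0771       1,695.2313
  3       350.00       253.8531       761.5594       3,046.2378
  4       350.00       228.0801       912.3204       4,561.6019
  5    10,350.00     6,059.8870    30,299.4352     181,796.6109
  Σ                  7,138.8242    32,852.8575     191,728.6128
P = 7,138.8242.
Convexity = Σ t(t+1)·PV / [P·(1+y)²] = 191,728.6128 / (7,138.8242 × 1.238769) = 21.68053.

21.68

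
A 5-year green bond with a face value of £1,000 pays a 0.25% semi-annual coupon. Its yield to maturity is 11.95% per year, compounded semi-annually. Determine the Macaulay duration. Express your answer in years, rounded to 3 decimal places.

4.960 years

Periodic yield y = 0.05975. Discount each cash flow and weight by its period:
  t   CF        PV=CF/(1+0.05975)^t    t·PV
  1         1.25         1.1795         1.1795
  2         1.25         1.1130         2.2260
  3         1.25         1.0503         3.1508
  4         1.25         0.9911         3.9642
  5         1.25         0.9352         4.6759
  6         1.25         0.8824         5.2947
  7         1.25         0.8327         5.8289
  8         1.25         0.7857         6.2860
  9         1.25         0.7414         6.6730
  10    1,001.25       560.4131     5,604.1310
  Σ                    568.9245     5,643.4100
Price P = Σ PV = 568.9245.
Macaulay duration = Σ(t·PV) / P = 5,643.4100 / 568.9245 = 9.91944 half-year periods.
In years: 9.91944 / 2 = 4.95972 years.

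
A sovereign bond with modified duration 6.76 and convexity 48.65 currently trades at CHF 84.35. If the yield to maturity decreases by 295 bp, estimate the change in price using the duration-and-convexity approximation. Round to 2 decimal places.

Duration effect: -D_mod·Δy = -6.76 × (-0.0295) = +0.199420
Convexity effect: ½·C·(Δy)² = 0.5 × 48.65 × (-0.0295)² = +0.02116883125
ΔP/P ≈ +0.199420 + 0.02116883125 = +0.22058883125
ΔP ≈ 84.35 × (+0.22058883125) = +18.6066679159375.

+CHF 18.61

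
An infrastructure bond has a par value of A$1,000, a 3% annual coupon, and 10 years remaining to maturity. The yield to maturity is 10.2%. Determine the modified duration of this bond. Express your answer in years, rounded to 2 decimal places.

7.51 years

Periodic yield y = 0.102. First find Macaulay duration:
  t   CF        PV=CF/(1+0.102)^t    t·PV
  1        30.00        27.2232        27.2232
  2        30.00        24.7035        49.4070
  3        30.00        22.4169        67.2508
  4        30.00        20.3421        81.3682
  5        30.00        18.4592        92.2961
  6        30.00        16.7507       100.5039
  7        30.00        15.2002       106.4016
  8        30.00        13.7933       110.3465
  9        30.00        12.5166       112.6495
  10    1,030.00       389.9611     3,899.6109
  Σ                    561.3668     4,647.0578
P = 561.3668; Macaulay duration = 4,647.0578 / 561.3668 = 8.27811 years.
Modified duration = D_Mac / (1 + y) = 8.27811 / 1.102 = 7.51190 years.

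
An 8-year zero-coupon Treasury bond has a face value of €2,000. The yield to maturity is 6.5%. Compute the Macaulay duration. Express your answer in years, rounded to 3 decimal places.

8.000 years

A zero-coupon bond has a single cash flow at maturity, so its Macaulay duration equals its maturity: 8 years.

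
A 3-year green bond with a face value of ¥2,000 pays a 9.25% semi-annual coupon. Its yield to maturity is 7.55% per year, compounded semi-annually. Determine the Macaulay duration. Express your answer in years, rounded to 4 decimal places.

Periodic yield y = 0.03775. Discount each cash flow and weight by its period:
  t   CF        PV=CF/(1+0.03775)^t    t·PV
  1        92.50        89.1351        89.1351
  2        92.50        85.8927       171.7854
  3        92.50        82.7682       248.3046
  4        92.50        79.7574       319.0294
  5        92.50        76.8560       384.2802
  6     2,092.50     1,675.3634    10,052.1802
  Σ                  2,089.7728    11,264.7150
Price P = Σ PV = 2,089.7728.
Macaulay duration = Σ(t·PV) / P = 11,264.7150 / 2,089.7728 = 5.39040 half-year periods.
In years: 5.39040 / 2 = 2.69520 years.

2.6952 years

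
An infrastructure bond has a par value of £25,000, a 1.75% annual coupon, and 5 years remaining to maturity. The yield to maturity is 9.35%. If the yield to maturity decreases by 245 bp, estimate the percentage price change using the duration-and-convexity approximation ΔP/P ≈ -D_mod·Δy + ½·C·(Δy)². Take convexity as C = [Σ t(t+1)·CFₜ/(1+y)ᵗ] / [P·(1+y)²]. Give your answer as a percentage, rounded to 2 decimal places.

With y = 0.0935:
  t   CF        PV=CF/(1+0.0935)^t    t·PV        t(t+1)·PV
  1       437.50       400.0914       400.0914         800.1829
  2       437.50       365.8815       731.7631       2,195.2892
  3       437.50       334.5967     1,003.7902       4,015.1608
  4       437.50       305.9870     1,223.9478       6,119.7390
  5    25,437.50    16,269.7354    81,348.6770     488,092.0618
  Σ                 17,676.2921    84,708.2695     501,222.4336
P = 17,676.2921; D_Mac = 4.79220 yrs; D_mod = 4.38244 yrs; C = 23.71383.
Duration effect: -4.38244 × (-0.0245) = +0.107370
Convexity effect: 0.5 × 23.71383 × (-0.0245)² = +0.0071171
ΔP/P ≈ +0.107370 + 0.0071171 = +0.114487 = +11.4487%.

+11.45%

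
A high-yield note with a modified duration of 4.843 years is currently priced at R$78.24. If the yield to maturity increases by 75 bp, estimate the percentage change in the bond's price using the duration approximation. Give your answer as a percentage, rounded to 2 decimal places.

-3.63%

Duration approximation: ΔP/P ≈ -D_mod · Δy = -4.843 × (+0.0075) = -0.0363225.
As a percentage: -3.63225%.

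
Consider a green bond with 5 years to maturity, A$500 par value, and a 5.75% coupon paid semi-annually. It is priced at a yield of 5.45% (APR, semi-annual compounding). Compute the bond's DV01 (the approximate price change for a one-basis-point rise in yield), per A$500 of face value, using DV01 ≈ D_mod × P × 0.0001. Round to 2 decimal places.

A$0.22

Periodic yield y = 0.02725.
  t   CF        PV=CF/(1+0.02725)^t    t·PV
  1       14.375        13.9937        13.9937
  2       14.375        13.6225        27.2449
  3       14.375        13.2611        39.7833
  4       14.375        12.9093        51.6373
  5       14.375        12.5669        62.8343
  6       14.375        12.2335        73.4010
  7       14.375        11.9090        83.3629
  8       14.375        11.5931        92.7446
  9       14.375        11.2855       101.5699
  10     514.375       393.1139     3,931.1386
  Σ                    506.4884     4,477.7105
P = 506.4884; D_Mac = 8.84070 half-year periods = 4.42035 yrs; D_mod = 4.30309 yrs.
DV01 ≈ 4.30309 × 506.4884 × 0.0001 = 0.217946.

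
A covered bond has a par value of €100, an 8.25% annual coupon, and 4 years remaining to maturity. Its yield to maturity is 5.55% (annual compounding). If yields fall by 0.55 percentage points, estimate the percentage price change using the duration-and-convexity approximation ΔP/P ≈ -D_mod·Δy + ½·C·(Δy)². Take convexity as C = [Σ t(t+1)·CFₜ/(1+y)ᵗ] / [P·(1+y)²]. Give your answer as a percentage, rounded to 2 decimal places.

With y = 0.0555:
  t   CF        PV=CF/(1+0.0555)^t    t·PV        t(t+1)·PV
  1         8.25         7.8162         7.8162          15.6324
  2         8.25         7.4052        14.8104          44.4313
  3         8.25         7.0158        21.0475          84.1900
  4       108.25        87.2158       348.8630       1,744.3151
  Σ                    109.4530       392.5372       1,888.5688
P = 109.4530; D_Mac = 3.58635 yrs; D_mod = 3.39778 yrs; C = 15.48776.
Duration effect: -3.39778 × (-0.0055) = +0.018688
Convexity effect: 0.5 × 15.48776 × (-0.0055)² = +0.0002343
ΔP/P ≈ +0.018688 + 0.0002343 = +0.018922 = +1.8922%.

+1.89%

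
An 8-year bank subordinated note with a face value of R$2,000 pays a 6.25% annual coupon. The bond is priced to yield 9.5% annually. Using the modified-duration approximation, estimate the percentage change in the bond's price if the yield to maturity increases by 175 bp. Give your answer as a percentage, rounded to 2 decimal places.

-10.17%

Periodic yield y = 0.095. Modified duration first:
  t   CF        PV=CF/(1+0.095)^t    t·PV
  1       125.00       114.1553       114.1553
  2       125.00       104.2514       208.5027
  3       125.00        95.2067       285.6202
  4       125.00        86.9468       347.7871
  5       125.00        79.4035       397.0173
  6       125.00        72.5146       435.0874
  7       125.00        66.2234       463.5635
  8     2,125.00     1,028.1251     8,225.0012
  Σ                  1,646.8267    10,476.7347
P = 1,646.8267; D_Mac = 6.36177 yrs; D_mod = 6.36177/(1+0.095) = 5.80984 yrs.
ΔP/P ≈ -D_mod · Δy = -5.80984 × (+0.0175) = -0.101672 = -10.1672%.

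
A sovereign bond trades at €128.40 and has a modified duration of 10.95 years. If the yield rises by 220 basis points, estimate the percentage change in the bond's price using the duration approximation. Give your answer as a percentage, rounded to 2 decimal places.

-24.09%

Duration approximation: ΔP/P ≈ -D_mod · Δy = -10.95 × (+0.022) = -0.240900.
As a percentage: -24.0900%.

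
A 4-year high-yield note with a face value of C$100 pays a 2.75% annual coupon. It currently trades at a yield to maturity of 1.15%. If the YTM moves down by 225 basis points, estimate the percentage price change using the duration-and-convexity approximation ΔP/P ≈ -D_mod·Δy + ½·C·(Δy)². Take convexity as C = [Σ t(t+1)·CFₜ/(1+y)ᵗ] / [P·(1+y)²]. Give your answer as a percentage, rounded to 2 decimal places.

+9.03%

With y = 0.0115:
  t   CF        PV=CF/(1+0.0115)^t    t·PV        t(t+1)·PV
  1         2.75         2.7187         2.7187           5.4375
  2         2.75         2.6878         5.3756          16.1269
  3         2.75         2.6573         7.9718          31.8872
  4       102.75        98.1563       392.6253       1,963.1265
  Σ                    106.2201       408.6915       2,016.5781
P = 106.2201; D_Mac = 3.84759 yrs; D_mod = 3.80384 yrs; C = 18.55566.
Duration effect: -3.80384 × (-0.0225) = +0.085587
Convexity effect: 0.5 × 18.55566 × (-0.0225)² = +0.0046969
ΔP/P ≈ +0.085587 + 0.0046969 = +0.090283 = +9.0283%.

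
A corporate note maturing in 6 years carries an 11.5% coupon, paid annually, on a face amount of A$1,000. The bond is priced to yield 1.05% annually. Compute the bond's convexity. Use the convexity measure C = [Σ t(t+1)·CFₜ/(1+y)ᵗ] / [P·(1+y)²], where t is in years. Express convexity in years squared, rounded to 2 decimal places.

31.56

With y = 0.0105:
  t   CF        PV=CF/(1+0.0105)^t    t·PV        t(t+1)·PV
  1       115.00       113.8050       113.8050         227.6101
  2       115.00       112.6225       225.2450         675.7351
  3       115.00       111.4523       334.3568       1,337.4271
  4       115.00       110.2942       441.1767       2,205.8835
  5       115.00       109.1481       545.7406       3,274.4435
  6     1,115.00     1,047.2659     6,283.5954      43,985.1676
  Σ                  1,604.5880     7,943.9195      51,706.2669
P = 1,604.5880.
Convexity = Σ t(t+1)·PV / [P·(1+y)²] = 51,706.2669 / (1,604.5880 × 1.021110) = 31.55782.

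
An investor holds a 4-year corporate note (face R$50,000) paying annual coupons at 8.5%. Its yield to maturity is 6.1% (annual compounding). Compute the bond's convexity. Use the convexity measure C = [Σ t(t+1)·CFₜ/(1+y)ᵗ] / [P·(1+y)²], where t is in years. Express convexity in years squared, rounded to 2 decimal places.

15.25

With y = 0.061:
  t   CF        PV=CF/(1+0.061)^t    t·PV        t(t+1)·PV
  1     4,250.00     4,005.6550     4,005.6550       8,011.3101
  2     4,250.00     3,775.3582     7,550.7164      22,652.1492
  3     4,250.00     3,558.3018    10,674.9054      42,699.6214
  4    54,250.00    42,809.3079   171,237.2317     856,186.1586
  Σ                 54,148.6229   193,468.5085     929,549.2392
P = 54,148.6229.
Convexity = Σ t(t+1)·PV / [P·(1+y)²] = 929,549.2392 / (54,148.6229 × 1.125721) = 15.24945.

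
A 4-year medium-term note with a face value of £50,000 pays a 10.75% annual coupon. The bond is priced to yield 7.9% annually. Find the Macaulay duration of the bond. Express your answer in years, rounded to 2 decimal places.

Periodic yield y = 0.079. Discount each cash flow and weight by its year:
  t   CF        PV=CF/(1+0.079)^t    t·PV
  1     5,375.00     4,981.4643     4,981.4643
  2     5,375.00     4,616.7417     9,233.4834
  3     5,375.00     4,278.7226    12,836.1679
  4    55,375.00    40,853.3769   163,413.5075
  Σ                 54,730.3056   190,464.6232
Price P = Σ PV = 54,730.3056.
Macaulay duration = Σ(t·PV) / P = 190,464.6232 / 54,730.3056 = 3.48006 years.

3.48 years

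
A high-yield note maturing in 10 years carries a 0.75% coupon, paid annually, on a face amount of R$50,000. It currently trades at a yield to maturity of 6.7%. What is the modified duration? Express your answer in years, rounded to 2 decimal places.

8.93 years

Periodic yield y = 0.067. First find Macaulay duration:
  t   CF        PV=CF/(1+0.067)^t    t·PV
  1       375.00       351.4527       351.4527
  2       375.00       329.3839       658.7679
  3       375.00       308.7010       926.1029
  4       375.00       289.3168     1,157.2670
  5       375.00       271.1497     1,355.7486
  6       375.00       254.1235     1,524.7407
  7       375.00       238.1663     1,667.1642
  8       375.00       223.2112     1,785.6893
  9       375.00       209.1951     1,882.7558
  10   50,375.00    26,337.2766   263,372.7660
  Σ                 28,811.9767   274,682.4553
P = 28,811.9767; Macaulay duration = 274,682.4553 / 28,811.9767 = 9.53362 years.
Modified duration = D_Mac / (1 + y) = 9.53362 / 1.067 = 8.93498 years.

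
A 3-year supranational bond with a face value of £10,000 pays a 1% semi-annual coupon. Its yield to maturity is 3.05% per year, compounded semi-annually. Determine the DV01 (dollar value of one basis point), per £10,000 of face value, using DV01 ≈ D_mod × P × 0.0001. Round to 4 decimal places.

Periodic yield y = 0.01525.
  t   CF        PV=CF/(1+0.01525)^t    t·PV
  1        50.00        49.2490        49.2490
  2        50.00        48.5092        97.0184
  3        50.00        47.7805       143.3416
  4        50.00        47.0628       188.2513
  5        50.00        46.3559       231.7795
  6    10,050.00     9,177.5778    55,065.4665
  Σ                  9,416.5352    55,775.1063
P = 9,416.5352; D_Mac = 5.92310 half-year periods = 2.96155 yrs; D_mod = 2.91707 yrs.
DV01 ≈ 2.91707 × 9,416.5352 × 0.0001 = 2.746866.

£2.7469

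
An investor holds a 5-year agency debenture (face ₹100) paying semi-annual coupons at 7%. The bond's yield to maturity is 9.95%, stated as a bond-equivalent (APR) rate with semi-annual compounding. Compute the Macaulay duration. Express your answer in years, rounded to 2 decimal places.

Periodic yield y = 0.04975. Discount each cash flow and weight by its period:
  t   CF        PV=CF/(1+0.04975)^t    t·PV
  1         3.50         3.3341         3.3341
  2         3.50         3.1761         6.3522
  3         3.50         3.0256         9.0768
  4         3.50         2.8822        11.5288
  5         3.50         2.7456        13.7280
  6         3.50         2.6155        15.6929
  7         3.50         2.4915        17.4407
  8         3.50         2.3735        18.9876
  9         3.50         2.2610        20.3487
  10      103.50        63.6915       636.9151
  Σ                     88.5966       753.4051
Price P = Σ PV = 88.5966.
Macaulay duration = Σ(t·PV) / P = 753.4051 / 88.5966 = 8.50377 half-year periods.
In years: 8.50377 / 2 = 4.25188 years.

4.25 years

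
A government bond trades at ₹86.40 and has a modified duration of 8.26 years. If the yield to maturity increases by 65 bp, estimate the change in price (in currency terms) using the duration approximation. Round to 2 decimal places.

-₹4.64

Duration approximation: ΔP/P ≈ -D_mod · Δy = -8.26 × (+0.0065) = -0.053690.
ΔP ≈ 86.40 × (-0.053690) = -4.638816.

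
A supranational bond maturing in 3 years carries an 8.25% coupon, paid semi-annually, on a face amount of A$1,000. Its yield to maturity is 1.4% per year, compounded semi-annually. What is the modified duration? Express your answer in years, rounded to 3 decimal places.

Periodic yield y = 0.007. First find Macaulay duration:
  t   CF        PV=CF/(1+0.007)^t    t·PV
  1        41.25        40.9633        40.9633
  2        41.25        40.6785        81.3570
  3        41.25        40.3957       121.1872
  4        41.25        40.1149       160.4597
  5        41.25        39.8361       199.1804
  6     1,041.25       998.5693     5,991.4155
  Σ                  1,200.5578     6,594.5632
P = 1,200.5578; Macaulay duration = 6,594.5632 / 1,200.5578 = 5.49292 half-year periods = 2.74646 years.
Modified duration = D_Mac / (1 + y) = 2.74646 / 1.007 = 2.72737 years.

2.727 years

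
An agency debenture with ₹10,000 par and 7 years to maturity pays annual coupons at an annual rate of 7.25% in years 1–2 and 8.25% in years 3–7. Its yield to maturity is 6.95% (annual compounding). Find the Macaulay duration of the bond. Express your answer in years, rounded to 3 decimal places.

5.711 years

Periodic yield y = 0.0695. Discount each cash flow and weight by its year:
  t   CF        PV=CF/(1+0.0695)^t    t·PV
  1       725.00       677.8869       677.8869
  2       725.00       633.8353     1,267.6706
  3       825.00       674.3907     2,023.1721
  4       825.00       630.5664     2,522.2654
  5       825.00       589.5899     2,947.9493
  6       825.00       551.2762     3,307.6570
  7    10,825.00     6,763.3581    47,343.5067
  Σ                 10,520.9034    60,090.1080
Price P = Σ PV = 10,520.9034.
Macaulay duration = Σ(t·PV) / P = 60,090.1080 / 10,520.9034 = 5.71150 years.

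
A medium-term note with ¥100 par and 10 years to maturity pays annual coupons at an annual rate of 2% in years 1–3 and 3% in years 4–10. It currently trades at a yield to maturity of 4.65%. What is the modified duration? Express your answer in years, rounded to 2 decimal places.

Periodic yield y = 0.0465. First find Macaulay duration:
  t   CF        PV=CF/(1+0.0465)^t    t·PV
  1         2.00         1.9111         1.9111
  2         2.00         1.8262         3.6524
  3         2.00         1.7451         5.2352
  4         3.00         2.5013        10.0052
  5         3.00         2.3901        11.9507
  6         3.00         2.2839        13.7037
  7         3.00         2.1825        15.2772
  8         3.00         2.0855        16.6839
  9         3.00         1.9928        17.9354
  10      103.00        65.3800       653.8000
  Σ                     84.2986       750.1548
P = 84.2986; Macaulay duration = 750.1548 / 84.2986 = 8.89879 years.
Modified duration = D_Mac / (1 + y) = 8.89879 / 1.0465 = 8.50338 years.

8.50 years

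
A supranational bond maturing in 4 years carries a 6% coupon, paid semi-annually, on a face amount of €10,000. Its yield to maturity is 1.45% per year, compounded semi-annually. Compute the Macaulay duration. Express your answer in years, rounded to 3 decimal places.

Periodic yield y = 0.00725. Discount each cash flow and weight by its period:
  t   CF        PV=CF/(1+0.00725)^t    t·PV
  1       300.00       297.8407       297.8407
  2       300.00       295.6969       591.3937
  3       300.00       293.5685       880.7054
  4       300.00       291.4554     1,165.8217
  5       300.00       289.3576     1,446.7879
  6       300.00       287.2748     1,723.6491
  7       300.00       285.2071     1,996.4497
  8    10,300.00     9,721.6284    77,773.0271
  Σ                 11,762.0293    85,875.6753
Price P = Σ PV = 11,762.0293.
Macaulay duration = Σ(t·PV) / P = 85,875.6753 / 11,762.0293 = 7.30109 half-year periods.
In years: 7.30109 / 2 = 3.65055 years.

3.651 years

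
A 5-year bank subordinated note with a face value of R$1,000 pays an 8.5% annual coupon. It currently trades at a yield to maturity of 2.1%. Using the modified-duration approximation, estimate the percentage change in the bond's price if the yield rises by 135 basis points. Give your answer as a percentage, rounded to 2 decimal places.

Periodic yield y = 0.021. Modified duration first:
  t   CF        PV=CF/(1+0.021)^t    t·PV
  1        85.00        83.2517        83.2517
  2        85.00        81.5394       163.0788
  3        85.00        79.8623       239.5868
  4        85.00        78.2197       312.8787
  5     1,085.00       977.9148     4,889.5741
  Σ                  1,300.7879     5,688.3701
P = 1,300.7879; D_Mac = 4.37302 yrs; D_mod = 4.37302/(1+0.021) = 4.28307 yrs.
ΔP/P ≈ -D_mod · Δy = -4.28307 × (+0.0135) = -0.057822 = -5.7822%.

-5.78%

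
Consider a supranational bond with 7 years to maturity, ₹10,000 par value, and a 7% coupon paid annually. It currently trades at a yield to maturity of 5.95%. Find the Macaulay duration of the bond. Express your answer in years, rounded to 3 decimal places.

Periodic yield y = 0.0595. Discount each cash flow and weight by its year:
  t   CF        PV=CF/(1+0.0595)^t    t·PV
  1       700.00       660.6890       660.6890
  2       700.00       623.5857     1,247.1713
  3       700.00       588.5660     1,765.6979
  4       700.00       555.5130     2,222.0518
  5       700.00       524.3161     2,621.5807
  6       700.00       494.8713     2,969.2278
  7    10,700.00     7,139.6521    49,977.5647
  Σ                 10,587.1932    61,463.9834
Price P = Σ PV = 10,587.1932.
Macaulay duration = Σ(t·PV) / P = 61,463.9834 / 10,587.1932 = 5.80550 years.

5.806 years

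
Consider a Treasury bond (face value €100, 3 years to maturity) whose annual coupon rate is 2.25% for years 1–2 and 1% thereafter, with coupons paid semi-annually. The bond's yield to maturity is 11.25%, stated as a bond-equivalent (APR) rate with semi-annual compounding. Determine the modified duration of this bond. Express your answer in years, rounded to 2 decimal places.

Periodic yield y = 0.05625. First find Macaulay duration:
  t   CF        PV=CF/(1+0.05625)^t    t·PV
  1        1.125         1.0651         1.0651
  2        1.125         1.0084         2.0167
  3        1.125         0.9547         2.8640
  4        1.125         0.9038         3.6153
  5        0.500         0.3803         1.9015
  6      100.500        72.3712       434.2272
  Σ                     76.6835       445.6898
P = 76.6835; Macaulay duration = 445.6898 / 76.6835 = 5.81207 half-year periods = 2.90604 years.
Modified duration = D_Mac / (1 + y) = 2.90604 / 1.05625 = 2.75128 years.

2.75 years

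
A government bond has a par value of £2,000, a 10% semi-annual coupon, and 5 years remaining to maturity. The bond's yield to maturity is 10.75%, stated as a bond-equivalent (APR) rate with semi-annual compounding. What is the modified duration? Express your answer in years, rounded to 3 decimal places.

3.832 years

Periodic yield y = 0.05375. First find Macaulay duration:
  t   CF        PV=CF/(1+0.05375)^t    t·PV
  1       100.00        94.8992        94.8992
  2       100.00        90.0585       180.1170
  3       100.00        85.4648       256.3944
  4       100.00        81.1054       324.4215
  5       100.00        76.9683       384.8416
  6       100.00        73.0423       438.2538
  7       100.00        69.3165       485.2158
  8       100.00        65.7808       526.2466
  9       100.00        62.4255       561.8291
  10    2,100.00     1,244.0660    12,440.6599
  Σ                  1,943.1273    15,692.8790
P = 1,943.1273; Macaulay duration = 15,692.8790 / 1,943.1273 = 8.07609 half-year periods = 4.03805 years.
Modified duration = D_Mac / (1 + y) = 4.03805 / 1.05375 = 3.83207 years.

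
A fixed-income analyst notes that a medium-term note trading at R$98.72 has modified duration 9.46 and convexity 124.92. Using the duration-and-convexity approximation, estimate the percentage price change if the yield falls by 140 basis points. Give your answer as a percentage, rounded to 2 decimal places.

Duration effect: -D_mod·Δy = -9.46 × (-0.014) = +0.132440
Convexity effect: ½·C·(Δy)² = 0.5 × 124.92 × (-0.014)² = +0.01224216
ΔP/P ≈ +0.132440 + 0.01224216 = +0.14468216
= +14.468216%.

+14.47%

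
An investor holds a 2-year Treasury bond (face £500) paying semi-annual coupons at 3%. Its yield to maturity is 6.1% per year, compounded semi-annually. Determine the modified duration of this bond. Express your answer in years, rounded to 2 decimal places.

1.90 years

Periodic yield y = 0.0305. First find Macaulay duration:
  t   CF        PV=CF/(1+0.0305)^t    t·PV
  1         7.50         7.2780         7.2780
  2         7.50         7.0626        14.1252
  3         7.50         6.8536        20.5607
  4       507.50       450.0327     1,800.1308
  Σ                    471.2269     1,842.0947
P = 471.2269; Macaulay duration = 1,842.0947 / 471.2269 = 3.90915 half-year periods = 1.95457 years.
Modified duration = D_Mac / (1 + y) = 1.95457 / 1.0305 = 1.89672 years.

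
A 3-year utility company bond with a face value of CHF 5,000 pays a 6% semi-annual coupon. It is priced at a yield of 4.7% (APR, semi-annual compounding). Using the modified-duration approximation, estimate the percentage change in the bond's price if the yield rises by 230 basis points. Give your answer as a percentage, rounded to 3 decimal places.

-6.279%

Periodic yield y = 0.0235. Modified duration first:
  t   CF        PV=CF/(1+0.0235)^t    t·PV
  1       150.00       146.5559       146.5559
  2       150.00       143.1909       286.3819
  3       150.00       139.9032       419.7097
  4       150.00       136.6910       546.7639
  5       150.00       133.5525       667.7625
  6     5,150.00     4,480.0220    26,880.1320
  Σ                  5,179.9156    28,947.3060
P = 5,179.9156; D_Mac = 5.58837 half-year periods = 2.79419 yrs; D_mod = 2.79419/(1+0.0235) = 2.73003 yrs.
ΔP/P ≈ -D_mod · Δy = -2.73003 × (+0.023) = -0.062791 = -6.2791%.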